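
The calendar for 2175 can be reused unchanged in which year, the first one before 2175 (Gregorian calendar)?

2169

Two years share a calendar iff Jan 1 falls on the same weekday and both are leap or both are common. 2175: Jan 1 is Sunday, common year.
2174: Jan 1 Saturday, common
2173: Jan 1 Friday, common
2172: Jan 1 Wednesday, leap
2171: Jan 1 Tuesday, common
2170: Jan 1 Monday, common
2169: Jan 1 Sunday, common
2169 matches on both conditions.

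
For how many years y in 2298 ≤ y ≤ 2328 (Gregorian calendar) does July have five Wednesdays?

12

July has 31 days; it has five Wednesdays when Wednesday falls among the first (month-length − 28) days — i.e. when July 1 is one of Wednesday/Tuesday/Monday.
July 1 by year: 2298:Fri 2299:Sat 2300:Sun 2301:Mon✓ 2302:Tue✓ 2303:Wed✓ 2304:Fri 2305:Sat 2306:Sun 2307:Mon✓ 2308:Wed✓ 2309:Thu 2310:Fri 2311:Sat 2312:Mon✓ 2313:Tue✓ 2314:Wed✓ 2315:Thu 2316:Sat 2317:Sun 2318:Mon✓ 2319:Tue✓ 2320:Thu 2321:Fri 2322:Sat 2323:Sun 2324:Tue✓ 2325:Wed✓ 2326:Thu 2327:Fri 2328:Sun
Years with five Wednesdays: 2301, 2302, 2303, 2307, 2308, 2312, 2313, 2314, 2318, 2319, 2324, 2325 → 12.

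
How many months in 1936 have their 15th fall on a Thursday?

1

Check the 15th of each month of 1936: Jan 15: Wed, Feb 15: Sat, Mar 15: Sun, Apr 15: Wed, May 15: Fri, Jun 15: Mon, Jul 15: Wed, Aug 15: Sat, Sep 15: Tue, Oct 15: Thu, Nov 15: Sun, Dec 15: Tue.
Thursday occurs in October — 1 month.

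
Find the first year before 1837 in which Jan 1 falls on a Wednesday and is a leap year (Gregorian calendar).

Jan 1 advances by 2 weekdays after a leap year and by 1 after a common year.
1837: Jan 1 is Sunday.
1836: Friday (leap)
1835: Thursday
1834: Wednesday
1833: Tuesday
1832: Sunday (leap)
1831: Saturday
1830: Friday
1829: Thursday
1828: Tuesday (leap)
1827: Monday
1826: Sunday
1825: Saturday
1824: Thursday (leap)
1823: Wednesday
1822: Tuesday
1821: Monday
1820: Saturday (leap)
1819: Friday
1818: Thursday
1817: Wednesday
1816: Monday (leap)
1815: Sunday
1814: Saturday
1813: Friday
1812: Wednesday (leap)
1812 begins on a Wednesday and is a leap year.

1812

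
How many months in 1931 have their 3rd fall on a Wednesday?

1

Check the 3rd of each month of 1931: Jan 3: Sat, Feb 3: Tue, Mar 3: Tue, Apr 3: Fri, May 3: Sun, Jun 3: Wed, Jul 3: Fri, Aug 3: Mon, Sep 3: Thu, Oct 3: Sat, Nov 3: Tue, Dec 3: Thu.
Wednesday occurs in June — 1 month.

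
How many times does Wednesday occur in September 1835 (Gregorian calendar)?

September 1835 has 30 days and begins on Tuesday.
The first Wednesday is September 2.
Wednesdays fall on 2, 9, 16, 23, 30 — that's 5.

5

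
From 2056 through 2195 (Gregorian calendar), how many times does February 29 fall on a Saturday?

Leap years in 2056–2195: 34 of them.
Feb 29 weekday advances by 5 (mod 7) from one leap year to the next four years later (or differs when a century non-leap intervenes).
Leap-day weekdays: 2056:Tue 2060:Sun 2064:Fri 2068:Wed 2072:Mon 2076:Sat✓ 2080:Thu 2084:Tue 2088:Sun 2092:Fri 2096:Wed 2104:Fri 2108:Wed …(8 more)… 2144:Sat✓ 2148:Thu 2152:Tue 2156:Sun 2160:Fri 2164:Wed 2168:Mon 2172:Sat✓ 2176:Thu 2180:Tue 2184:Sun 2188:Fri 2192:Wed
Saturday: 2076, 2116, 2144, 2172 → 4.

4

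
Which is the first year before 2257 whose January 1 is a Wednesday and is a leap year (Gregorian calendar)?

Jan 1 advances by 2 weekdays after a leap year and by 1 after a common year.
2257: Jan 1 is Thursday.
2256: Tuesday (leap)
2255: Monday
2254: Sunday
2253: Saturday
2252: Thursday (leap)
2251: Wednesday
2250: Tuesday
2249: Monday
2248: Saturday (leap)
2247: Friday
2246: Thursday
2245: Wednesday
2244: Monday (leap)
2243: Sunday
2242: Saturday
2241: Friday
2240: Wednesday (leap)
2240 begins on a Wednesday and is a leap year.

2240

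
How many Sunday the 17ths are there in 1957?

3

Check the 17th of each month of 1957: Jan 17: Thu, Feb 17: Sun, Mar 17: Sun, Apr 17: Wed, May 17: Fri, Jun 17: Mon, Jul 17: Wed, Aug 17: Sat, Sep 17: Tue, Oct 17: Thu, Nov 17: Sun, Dec 17: Tue.
Sunday occurs in February, March, November — 3 months.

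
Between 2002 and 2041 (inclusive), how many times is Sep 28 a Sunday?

Track Sep 28's weekday year by year (advancing +1, or +2 across a Feb 29):
  2002: Sat  2003: Sun (+1) ✓  2004: Tue (+2)  2005: Wed (+1)  2006: Thu (+1)
  2007: Fri (+1)  2008: Sun (+2) ✓  2009: Mon (+1)  2010: Tue (+1)  2011: Wed (+1)
  2012: Fri (+2)  2013: Sat (+1)  2014: Sun (+1) ✓  2015: Mon (+1)  … (12 more years) …
  2028: Thu (+2)  2029: Fri (+1)  2030: Sat (+1)  2031: Sun (+1) ✓  2032: Tue (+2)
  2033: Wed (+1)  2034: Thu (+1)  2035: Fri (+1)  2036: Sun (+2) ✓  2037: Mon (+1)
  2038: Tue (+1)  2039: Wed (+1)  2040: Fri (+2)  2041: Sat (+1)
Sunday years: 2003, 2008, 2014, 2025, 2031, 2036 — 6 in total.

6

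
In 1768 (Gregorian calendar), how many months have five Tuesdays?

A month of length L has five Tuesdays iff its first Tuesday is on day ≤ L−28 (so day 1–3 in a 31-day month, 1–2 in a 30-day month, day 1 in a leap February).
Checking each month of 1768: Jan starts Fri (31d); Feb starts Mon (29d); Mar starts Tue (31d) ✓; Apr starts Fri (30d); May starts Sun (31d) ✓; Jun starts Wed (30d); Jul starts Fri (31d); Aug starts Mon (31d) ✓; Sep starts Thu (30d); Oct starts Sat (31d); Nov starts Tue (30d) ✓; Dec starts Thu (31d).
Five-Tuesday months: March, May, August, November → 4.

4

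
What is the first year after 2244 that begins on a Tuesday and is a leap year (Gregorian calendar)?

Jan 1 advances by 2 weekdays after a leap year and by 1 after a common year.
2244: Jan 1 is Monday (leap).
2245: Wednesday
2246: Thursday
2247: Friday
2248: Saturday (leap)
2249: Monday
2250: Tuesday
2251: Wednesday
2252: Thursday (leap)
2253: Saturday
2254: Sunday
2255: Monday
2256: Tuesday (leap)
2256 begins on a Tuesday and is a leap year.

2256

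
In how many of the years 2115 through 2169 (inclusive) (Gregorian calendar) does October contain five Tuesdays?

23

October has 31 days; it has five Tuesdays when Tuesday falls among the first (month-length − 28) days — i.e. when October 1 is one of Tuesday/Monday/Sunday.
October 1 by year: 2115:Tue✓ 2116:Thu 2117:Fri 2118:Sat 2119:Sun✓ 2120:Tue✓ 2121:Wed 2122:Thu 2123:Fri 2124:Sun✓ 2125:Mon✓ 2126:Tue✓ 2127:Wed 2128:Fri 2129:Sat …(25 more)… 2155:Wed 2156:Fri 2157:Sat 2158:Sun✓ 2159:Mon✓ 2160:Wed 2161:Thu 2162:Fri 2163:Sat 2164:Mon✓ 2165:Tue✓ 2166:Wed 2167:Thu 2168:Sat 2169:Sun✓
Years with five Tuesdays: 2115, 2119, 2120, 2124, 2125, 2126, 2130, 2131, 2136, 2137, 2141, 2142, 2143, 2147, 2148, 2152, 2153, 2154, 2158, 2159, 2164, 2165, 2169 → 23.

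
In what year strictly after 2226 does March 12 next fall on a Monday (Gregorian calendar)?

2227

From one year to the next, a fixed date's weekday advances by 1, or by 2 when a Feb 29 lies between the two dates.
2226: March 12 is Sunday.
2227: Monday (+1)
March 12 falls on a Monday in 2227.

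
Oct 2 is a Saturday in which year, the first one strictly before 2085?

2083

From one year to the next, a fixed date's weekday advances by 1, or by 2 when a Feb 29 lies between the two dates.
2085: October 2 is Tuesday.
2084: Monday (−1)
2083: Saturday (−2)
Oct 2 falls on a Saturday in 2083.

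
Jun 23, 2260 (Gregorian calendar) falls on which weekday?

Saturday

January 1, 2260 is a Sunday.
June 23 is day 175 of the year, i.e. 174 days after Jan 1.
174 mod 7 = 6, so advance 6 weekdays from Sunday: Saturday.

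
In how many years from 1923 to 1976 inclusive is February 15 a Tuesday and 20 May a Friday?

5

Check each year's weekday for February 15 and 20 May:
  1923: Thu/Sun  1924: Fri/Tue  1925: Sun/Wed  1926: Mon/Thu  1927: Tue/Fri ✓  1928: Wed/Sun  1929: Fri/Mon  1930: Sat/Tue  1931: Sun/Wed  1932: Mon/Fri  1933: Wed/Sat  1934: Thu/Sun  1935: Fri/Mon  1936: Sat/Wed  …(26 more)…  1963: Fri/Mon  1964: Sat/Wed  1965: Mon/Thu  1966: Tue/Fri ✓  1967: Wed/Sat  1968: Thu/Mon  1969: Sat/Tue  1970: Sun/Wed  1971: Mon/Thu  1972: Tue/Sat  1973: Thu/Sun  1974: Fri/Mon  1975: Sat/Tue  1976: Sun/Thu
Both conditions hold in: 1927, 1938, 1949, 1955, 1966 — 5.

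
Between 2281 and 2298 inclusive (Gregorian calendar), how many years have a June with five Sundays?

June has 30 days; it has five Sundays when Sunday falls among the first (month-length − 28) days — i.e. when June 1 is one of Sunday/Saturday.
June 1 by year: 2281:Wed 2282:Thu 2283:Fri 2284:Sun✓ 2285:Mon 2286:Tue 2287:Wed 2288:Fri 2289:Sat✓ 2290:Sun✓ 2291:Mon 2292:Wed 2293:Thu 2294:Fri 2295:Sat✓ 2296:Mon 2297:Tue 2298:Wed
Years with five Sundays: 2284, 2289, 2290, 2295 → 4.

4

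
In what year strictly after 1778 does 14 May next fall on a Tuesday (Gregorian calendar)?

1782

From one year to the next, a fixed date's weekday advances by 1, or by 2 when a Feb 29 lies between the two dates.
1778: May 14 is Thursday.
1779: Friday (+1)
1780: Sunday (+2)
1781: Monday (+1)
1782: Tuesday (+1)
14 May falls on a Tuesday in 1782.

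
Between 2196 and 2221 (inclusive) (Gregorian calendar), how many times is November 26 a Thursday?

4

Track November 26's weekday year by year (advancing +1, or +2 across a Feb 29):
  2196: Sat  2197: Sun (+1)  2198: Mon (+1)  2199: Tue (+1)  2200: Wed (+1)
  2201: Thu (+1) ✓  2202: Fri (+1)  2203: Sat (+1)  2204: Mon (+2)  2205: Tue (+1)
  2206: Wed (+1)  2207: Thu (+1) ✓  2208: Sat (+2)  2209: Sun (+1)  2210: Mon (+1)
  2211: Tue (+1)  2212: Thu (+2) ✓  2213: Fri (+1)  2214: Sat (+1)  2215: Sun (+1)
  2216: Tue (+2)  2217: Wed (+1)  2218: Thu (+1) ✓  2219: Fri (+1)  2220: Sun (+2)
  2221: Mon (+1)
Thursday years: 2201, 2207, 2212, 2218 — 4 in total.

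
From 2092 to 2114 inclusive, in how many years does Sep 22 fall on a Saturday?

Track Sep 22's weekday year by year (advancing +1, or +2 across a Feb 29):
  2092: Mon  2093: Tue (+1)  2094: Wed (+1)  2095: Thu (+1)  2096: Sat (+2) ✓
  2097: Sun (+1)  2098: Mon (+1)  2099: Tue (+1)  2100: Wed (+1)  2101: Thu (+1)
  2102: Fri (+1)  2103: Sat (+1) ✓  2104: Mon (+2)  2105: Tue (+1)  2106: Wed (+1)
  2107: Thu (+1)  2108: Sat (+2) ✓  2109: Sun (+1)  2110: Mon (+1)  2111: Tue (+1)
  2112: Thu (+2)  2113: Fri (+1)  2114: Sat (+1) ✓
Saturday years: 2096, 2103, 2108, 2114 — 4 in total.

4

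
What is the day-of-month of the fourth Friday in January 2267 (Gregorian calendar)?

25

January 1, 2267 is a Tuesday, so the first Friday is the 4th.
The fourth Friday is 4 + 21 = 25.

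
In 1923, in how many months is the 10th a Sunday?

1

Check the 10th of each month of 1923: Jan 10: Wed, Feb 10: Sat, Mar 10: Sat, Apr 10: Tue, May 10: Thu, Jun 10: Sun, Jul 10: Tue, Aug 10: Fri, Sep 10: Mon, Oct 10: Wed, Nov 10: Sat, Dec 10: Mon.
Sunday occurs in June — 1 month.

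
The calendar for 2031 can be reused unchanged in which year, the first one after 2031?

2042

Two years share a calendar iff Jan 1 falls on the same weekday and both are leap or both are common. 2031: Jan 1 is Wednesday, common year.
2032: Jan 1 Thursday, leap
2033: Jan 1 Saturday, common
2034: Jan 1 Sunday, common
2035: Jan 1 Monday, common
2036: Jan 1 Tuesday, leap
2037: Jan 1 Thursday, common
2038: Jan 1 Friday, common
2039: Jan 1 Saturday, common
2040: Jan 1 Sunday, leap
2041: Jan 1 Tuesday, common
2042: Jan 1 Wednesday, common
2042 matches on both conditions.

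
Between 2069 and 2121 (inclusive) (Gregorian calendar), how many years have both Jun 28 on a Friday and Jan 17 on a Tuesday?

Check each year's weekday for Jun 28 and Jan 17:
  2069: Fri/Thu  2070: Sat/Fri  2071: Sun/Sat  2072: Tue/Sun  2073: Wed/Tue  2074: Thu/Wed  2075: Fri/Thu  2076: Sun/Fri  2077: Mon/Sun  2078: Tue/Mon  2079: Wed/Tue  2080: Fri/Wed  2081: Sat/Fri  2082: Sun/Sat  …(25 more)…  2108: Thu/Tue  2109: Fri/Thu  2110: Sat/Fri  2111: Sun/Sat  2112: Tue/Sun  2113: Wed/Tue  2114: Thu/Wed  2115: Fri/Thu  2116: Sun/Fri  2117: Mon/Sun  2118: Tue/Mon  2119: Wed/Tue  2120: Fri/Wed  2121: Sat/Fri
Both conditions hold in: no year — 0.

0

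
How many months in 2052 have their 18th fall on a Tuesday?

Check the 18th of each month of 2052: Jan 18: Thu, Feb 18: Sun, Mar 18: Mon, Apr 18: Thu, May 18: Sat, Jun 18: Tue, Jul 18: Thu, Aug 18: Sun, Sep 18: Wed, Oct 18: Fri, Nov 18: Mon, Dec 18: Wed.
Tuesday occurs in June — 1 month.

1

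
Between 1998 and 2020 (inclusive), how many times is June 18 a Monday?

4

Track June 18's weekday year by year (advancing +1, or +2 across a Feb 29):
  1998: Thu  1999: Fri (+1)  2000: Sun (+2)  2001: Mon (+1) ✓  2002: Tue (+1)
  2003: Wed (+1)  2004: Fri (+2)  2005: Sat (+1)  2006: Sun (+1)  2007: Mon (+1) ✓
  2008: Wed (+2)  2009: Thu (+1)  2010: Fri (+1)  2011: Sat (+1)  2012: Mon (+2) ✓
  2013: Tue (+1)  2014: Wed (+1)  2015: Thu (+1)  2016: Sat (+2)  2017: Sun (+1)
  2018: Mon (+1) ✓  2019: Tue (+1)  2020: Thu (+2)
Monday years: 2001, 2007, 2012, 2018 — 4 in total.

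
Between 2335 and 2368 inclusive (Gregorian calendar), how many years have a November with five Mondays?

November has 30 days; it has five Mondays when Monday falls among the first (month-length − 28) days — i.e. when November 1 is one of Monday/Sunday.
November 1 by year: 2335:Fri 2336:Sun✓ 2337:Mon✓ 2338:Tue 2339:Wed 2340:Fri 2341:Sat 2342:Sun✓ 2343:Mon✓ 2344:Wed 2345:Thu 2346:Fri 2347:Sat 2348:Mon✓ 2349:Tue …(4 more)… 2354:Mon✓ 2355:Tue 2356:Thu 2357:Fri 2358:Sat 2359:Sun✓ 2360:Tue 2361:Wed 2362:Thu 2363:Fri 2364:Sun✓ 2365:Mon✓ 2366:Tue 2367:Wed 2368:Fri
Years with five Mondays: 2336, 2337, 2342, 2343, 2348, 2353, 2354, 2359, 2364, 2365 → 10.

10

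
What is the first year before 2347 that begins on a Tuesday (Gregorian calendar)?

2346

Jan 1 advances by 2 weekdays after a leap year and by 1 after a common year.
2347: Jan 1 is Wednesday.
2346: Tuesday
2346 begins on a Tuesday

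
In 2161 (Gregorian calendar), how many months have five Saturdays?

A month of length L has five Saturdays iff its first Saturday is on day ≤ L−28 (so day 1–3 in a 31-day month, 1–2 in a 30-day month, day 1 in a leap February).
Checking each month of 2161: Jan starts Thu (31d) ✓; Feb starts Sun (28d); Mar starts Sun (31d); Apr starts Wed (30d); May starts Fri (31d) ✓; Jun starts Mon (30d); Jul starts Wed (31d); Aug starts Sat (31d) ✓; Sep starts Tue (30d); Oct starts Thu (31d) ✓; Nov starts Sun (30d); Dec starts Tue (31d).
Five-Saturday months: January, May, August, October → 4.

4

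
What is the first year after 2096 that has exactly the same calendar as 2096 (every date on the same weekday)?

Two years share a calendar iff Jan 1 falls on the same weekday and both are leap or both are common. 2096: Jan 1 is Sunday, leap year.
2097: Jan 1 Tuesday, common
2098: Jan 1 Wednesday, common
2099: Jan 1 Thursday, common
2100: Jan 1 Friday, common
2101: Jan 1 Saturday, common
2102: Jan 1 Sunday, common
2103: Jan 1 Monday, common
2104: Jan 1 Tuesday, leap
2105: Jan 1 Thursday, common
2106: Jan 1 Friday, common
2107: Jan 1 Saturday, common
2108: Jan 1 Sunday, leap
2108 matches on both conditions.

2108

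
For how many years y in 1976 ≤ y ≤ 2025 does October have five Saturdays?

22

October has 31 days; it has five Saturdays when Saturday falls among the first (month-length − 28) days — i.e. when October 1 is one of Saturday/Friday/Thursday.
October 1 by year: 1976:Fri✓ 1977:Sat✓ 1978:Sun 1979:Mon 1980:Wed 1981:Thu✓ 1982:Fri✓ 1983:Sat✓ 1984:Mon 1985:Tue 1986:Wed 1987:Thu✓ 1988:Sat✓ 1989:Sun 1990:Mon …(20 more)… 2011:Sat✓ 2012:Mon 2013:Tue 2014:Wed 2015:Thu✓ 2016:Sat✓ 2017:Sun 2018:Mon 2019:Tue 2020:Thu✓ 2021:Fri✓ 2022:Sat✓ 2023:Sun 2024:Tue 2025:Wed
Years with five Saturdays: 1976, 1977, 1981, 1982, 1983, 1987, 1988, 1992, 1993, 1994, 1998, 1999, 2004, 2005, 2009, 2010, 2011, 2015, 2016, 2020, 2021, 2022 → 22.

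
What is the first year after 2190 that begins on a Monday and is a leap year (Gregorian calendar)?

Jan 1 advances by 2 weekdays after a leap year and by 1 after a common year.
2190: Jan 1 is Friday.
2191: Saturday
2192: Sunday (leap)
2193: Tuesday
2194: Wednesday
2195: Thursday
2196: Friday (leap)
2197: Sunday
2198: Monday
2199: Tuesday
2200: Wednesday
2201: Thursday
2202: Friday
2203: Saturday
2204: Sunday (leap)
2205: Tuesday
2206: Wednesday
2207: Thursday
2208: Friday (leap)
2209: Sunday
2210: Monday
2211: Tuesday
2212: Wednesday (leap)
2213: Friday
2214: Saturday
2215: Sunday
2216: Monday (leap)
2216 begins on a Monday and is a leap year.

2216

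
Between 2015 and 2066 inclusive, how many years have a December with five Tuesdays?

22

December has 31 days; it has five Tuesdays when Tuesday falls among the first (month-length − 28) days — i.e. when December 1 is one of Tuesday/Monday/Sunday.
December 1 by year: 2015:Tue✓ 2016:Thu 2017:Fri 2018:Sat 2019:Sun✓ 2020:Tue✓ 2021:Wed 2022:Thu 2023:Fri 2024:Sun✓ 2025:Mon✓ 2026:Tue✓ 2027:Wed 2028:Fri 2029:Sat …(22 more)… 2052:Sun✓ 2053:Mon✓ 2054:Tue✓ 2055:Wed 2056:Fri 2057:Sat 2058:Sun✓ 2059:Mon✓ 2060:Wed 2061:Thu 2062:Fri 2063:Sat 2064:Mon✓ 2065:Tue✓ 2066:Wed
Years with five Tuesdays: 2015, 2019, 2020, 2024, 2025, 2026, 2030, 2031, 2036, 2037, 2041, 2042, 2043, 2047, 2048, 2052, 2053, 2054, 2058, 2059, 2064, 2065 → 22.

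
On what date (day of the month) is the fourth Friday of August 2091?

August 1, 2091 is a Wednesday, so the first Friday is the 3rd.
The fourth Friday is 3 + 21 = 24.

24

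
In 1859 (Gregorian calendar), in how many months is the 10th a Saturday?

Check the 10th of each month of 1859: Jan 10: Mon, Feb 10: Thu, Mar 10: Thu, Apr 10: Sun, May 10: Tue, Jun 10: Fri, Jul 10: Sun, Aug 10: Wed, Sep 10: Sat, Oct 10: Mon, Nov 10: Thu, Dec 10: Sat.
Saturday occurs in September, December — 2 months.

2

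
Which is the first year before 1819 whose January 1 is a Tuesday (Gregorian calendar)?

Jan 1 advances by 2 weekdays after a leap year and by 1 after a common year.
1819: Jan 1 is Friday.
1818: Thursday
1817: Wednesday
1816: Monday (leap)
1815: Sunday
1814: Saturday
1813: Friday
1812: Wednesday (leap)
1811: Tuesday
1811 begins on a Tuesday

1811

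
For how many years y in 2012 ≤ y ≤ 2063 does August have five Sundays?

21

August has 31 days; it has five Sundays when Sunday falls among the first (month-length − 28) days — i.e. when August 1 is one of Sunday/Saturday/Friday.
August 1 by year: 2012:Wed 2013:Thu 2014:Fri✓ 2015:Sat✓ 2016:Mon 2017:Tue 2018:Wed 2019:Thu 2020:Sat✓ 2021:Sun✓ 2022:Mon 2023:Tue 2024:Thu 2025:Fri✓ 2026:Sat✓ …(22 more)… 2049:Sun✓ 2050:Mon 2051:Tue 2052:Thu 2053:Fri✓ 2054:Sat✓ 2055:Sun✓ 2056:Tue 2057:Wed 2058:Thu 2059:Fri✓ 2060:Sun✓ 2061:Mon 2062:Tue 2063:Wed
Years with five Sundays: 2014, 2015, 2020, 2021, 2025, 2026, 2027, 2031, 2032, 2036, 2037, 2038, 2042, 2043, 2048, 2049, 2053, 2054, 2055, 2059, 2060 → 21.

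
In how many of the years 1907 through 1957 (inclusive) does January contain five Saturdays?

22

January has 31 days; it has five Saturdays when Saturday falls among the first (month-length − 28) days — i.e. when January 1 is one of Saturday/Friday/Thursday.
January 1 by year: 1907:Tue 1908:Wed 1909:Fri✓ 1910:Sat✓ 1911:Sun 1912:Mon 1913:Wed 1914:Thu✓ 1915:Fri✓ 1916:Sat✓ 1917:Mon 1918:Tue 1919:Wed 1920:Thu✓ 1921:Sat✓ …(21 more)… 1943:Fri✓ 1944:Sat✓ 1945:Mon 1946:Tue 1947:Wed 1948:Thu✓ 1949:Sat✓ 1950:Sun 1951:Mon 1952:Tue 1953:Thu✓ 1954:Fri✓ 1955:Sat✓ 1956:Sun 1957:Tue
Years with five Saturdays: 1909, 1910, 1914, 1915, 1916, 1920, 1921, 1925, 1926, 1927, 1931, 1932, 1937, 1938, 1942, 1943, 1944, 1948, 1949, 1953, 1954, 1955 → 22.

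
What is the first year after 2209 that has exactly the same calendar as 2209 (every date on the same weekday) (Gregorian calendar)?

Two years share a calendar iff Jan 1 falls on the same weekday and both are leap or both are common. 2209: Jan 1 is Sunday, common year.
2210: Jan 1 Monday, common
2211: Jan 1 Tuesday, common
2212: Jan 1 Wednesday, leap
2213: Jan 1 Friday, common
2214: Jan 1 Saturday, common
2215: Jan 1 Sunday, common
2215 matches on both conditions.

2215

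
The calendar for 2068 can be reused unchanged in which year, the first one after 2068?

Two years share a calendar iff Jan 1 falls on the same weekday and both are leap or both are common. 2068: Jan 1 is Sunday, leap year.
2069: Jan 1 Tuesday, common
2070: Jan 1 Wednesday, common
2071: Jan 1 Thursday, common
2072: Jan 1 Friday, leap
2073: Jan 1 Sunday, common
2074: Jan 1 Monday, common
2075: Jan 1 Tuesday, common
2076: Jan 1 Wednesday, leap
2077: Jan 1 Friday, common
2078: Jan 1 Saturday, common
2079: Jan 1 Sunday, common
2080: Jan 1 Monday, leap
2081: Jan 1 Wednesday, common
2082: Jan 1 Thursday, common
2083: Jan 1 Friday, common
2084: Jan 1 Saturday, leap
2085: Jan 1 Monday, common
2086: Jan 1 Tuesday, common
2087: Jan 1 Wednesday, common
2088: Jan 1 Thursday, leap
2089: Jan 1 Saturday, common
2090: Jan 1 Sunday, common
2091: Jan 1 Monday, common
2092: Jan 1 Tuesday, leap
2093: Jan 1 Thursday, common
2094: Jan 1 Friday, common
2095: Jan 1 Saturday, common
2096: Jan 1 Sunday, leap
2096 matches on both conditions.

2096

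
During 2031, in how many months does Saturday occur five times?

A month of length L has five Saturdays iff its first Saturday is on day ≤ L−28 (so day 1–3 in a 31-day month, 1–2 in a 30-day month, day 1 in a leap February).
Checking each month of 2031: Jan starts Wed (31d); Feb starts Sat (28d); Mar starts Sat (31d) ✓; Apr starts Tue (30d); May starts Thu (31d) ✓; Jun starts Sun (30d); Jul starts Tue (31d); Aug starts Fri (31d) ✓; Sep starts Mon (30d); Oct starts Wed (31d); Nov starts Sat (30d) ✓; Dec starts Mon (31d).
Five-Saturday months: March, May, August, November → 4.

4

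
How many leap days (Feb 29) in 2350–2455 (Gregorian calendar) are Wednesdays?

Leap years in 2350–2455: 26 of them.
Feb 29 weekday advances by 5 (mod 7) from one leap year to the next four years later (or differs when a century non-leap intervenes).
Leap-day weekdays: 2352:Fri 2356:Wed✓ 2360:Mon 2364:Sat 2368:Thu 2372:Tue 2376:Sun 2380:Fri 2384:Wed✓ 2388:Mon 2392:Sat 2396:Thu 2400:Tue 2404:Sun 2408:Fri 2412:Wed✓ 2416:Mon 2420:Sat 2424:Thu 2428:Tue 2432:Sun 2436:Fri 2440:Wed✓ 2444:Mon 2448:Sat 2452:Thu
Wednesday: 2356, 2384, 2412, 2440 → 4.

4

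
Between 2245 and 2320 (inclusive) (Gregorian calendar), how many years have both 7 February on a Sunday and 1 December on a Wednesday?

Check each year's weekday for 7 February and 1 December:
  2245: Fri/Mon  2246: Sat/Tue  2247: Sun/Wed ✓  2248: Mon/Fri  2249: Wed/Sat  2250: Thu/Sun  2251: Fri/Mon  2252: Sat/Wed  2253: Mon/Thu  2254: Tue/Fri  2255: Wed/Sat  2256: Thu/Mon  2257: Sat/Tue  2258: Sun/Wed ✓  …(48 more)…  2307: Thu/Sun  2308: Fri/Tue  2309: Sun/Wed ✓  2310: Mon/Thu  2311: Tue/Fri  2312: Wed/Sun  2313: Fri/Mon  2314: Sat/Tue  2315: Sun/Wed ✓  2316: Mon/Fri  2317: Wed/Sat  2318: Thu/Sun  2319: Fri/Mon  2320: Sat/Wed
Both conditions hold in: 2247, 2258, 2269, 2275, 2286, 2297, 2309, 2315 — 8.

8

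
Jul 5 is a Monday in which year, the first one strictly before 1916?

From one year to the next, a fixed date's weekday advances by 1, or by 2 when a Feb 29 lies between the two dates.
1916: July 5 is Wednesday.
1915: Monday (−2)
Jul 5 falls on a Monday in 1915.

1915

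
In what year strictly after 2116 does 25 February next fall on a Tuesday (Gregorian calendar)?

From one year to the next, a fixed date's weekday advances by 1, or by 2 when a Feb 29 lies between the two dates.
2116: February 25 is Tuesday.
2117: Thursday (+2)
2118: Friday (+1)
2119: Saturday (+1)
2120: Sunday (+1)
2121: Tuesday (+2)
25 February falls on a Tuesday in 2121.

2121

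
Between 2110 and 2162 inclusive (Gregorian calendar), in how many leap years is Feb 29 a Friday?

2

Leap years in 2110–2162: 13 of them.
Feb 29 weekday advances by 5 (mod 7) from one leap year to the next four years later (or differs when a century non-leap intervenes).
Leap-day weekdays: 2112:Mon 2116:Sat 2120:Thu 2124:Tue 2128:Sun 2132:Fri✓ 2136:Wed 2140:Mon 2144:Sat 2148:Thu 2152:Tue 2156:Sun 2160:Fri✓
Friday: 2132, 2160 → 2.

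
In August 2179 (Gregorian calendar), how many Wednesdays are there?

August 2179 has 31 days and begins on Sunday.
The first Wednesday is August 4.
Wednesdays fall on 4, 11, 18, 25 — that's 4.

4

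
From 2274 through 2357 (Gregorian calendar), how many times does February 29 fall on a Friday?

Leap years in 2274–2357: 20 of them.
Feb 29 weekday advances by 5 (mod 7) from one leap year to the next four years later (or differs when a century non-leap intervenes).
Leap-day weekdays: 2276:Tue 2280:Sun 2284:Fri✓ 2288:Wed 2292:Mon 2296:Sat 2304:Mon 2308:Sat 2312:Thu 2316:Tue 2320:Sun 2324:Fri✓ 2328:Wed 2332:Mon 2336:Sat 2340:Thu 2344:Tue 2348:Sun 2352:Fri✓ 2356:Wed
Friday: 2284, 2324, 2352 → 3.

3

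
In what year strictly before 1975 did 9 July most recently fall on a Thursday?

1970

From one year to the next, a fixed date's weekday advances by 1, or by 2 when a Feb 29 lies between the two dates.
1975: July 9 is Wednesday.
1974: Tuesday (−1)
1973: Monday (−1)
1972: Sunday (−1)
1971: Friday (−2)
1970: Thursday (−1)
9 July falls on a Thursday in 1970.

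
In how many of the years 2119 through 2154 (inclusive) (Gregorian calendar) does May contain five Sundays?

May has 31 days; it has five Sundays when Sunday falls among the first (month-length − 28) days — i.e. when May 1 is one of Sunday/Saturday/Friday.
May 1 by year: 2119:Mon 2120:Wed 2121:Thu 2122:Fri✓ 2123:Sat✓ 2124:Mon 2125:Tue 2126:Wed 2127:Thu 2128:Sat✓ 2129:Sun✓ 2130:Mon 2131:Tue 2132:Thu 2133:Fri✓ …(6 more)… 2140:Sun✓ 2141:Mon 2142:Tue 2143:Wed 2144:Fri✓ 2145:Sat✓ 2146:Sun✓ 2147:Mon 2148:Wed 2149:Thu 2150:Fri✓ 2151:Sat✓ 2152:Mon 2153:Tue 2154:Wed
Years with five Sundays: 2122, 2123, 2128, 2129, 2133, 2134, 2135, 2139, 2140, 2144, 2145, 2146, 2150, 2151 → 14.

14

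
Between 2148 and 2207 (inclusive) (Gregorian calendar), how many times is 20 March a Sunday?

Track 20 March's weekday year by year (advancing +1, or +2 across a Feb 29):
  2148: Wed  2149: Thu (+1)  2150: Fri (+1)  2151: Sat (+1)  2152: Mon (+2)
  2153: Tue (+1)  2154: Wed (+1)  2155: Thu (+1)  2156: Sat (+2)  2157: Sun (+1) ✓
  2158: Mon (+1)  2159: Tue (+1)  2160: Thu (+2)  2161: Fri (+1)  … (32 more years) …
  2194: Thu (+1)  2195: Fri (+1)  2196: Sun (+2) ✓  2197: Mon (+1)  2198: Tue (+1)
  2199: Wed (+1)  2200: Thu (+1)  2201: Fri (+1)  2202: Sat (+1)  2203: Sun (+1) ✓
  2204: Tue (+2)  2205: Wed (+1)  2206: Thu (+1)  2207: Fri (+1)
Sunday years: 2157, 2163, 2168, 2174, 2185, 2191, 2196, 2203 — 8 in total.

8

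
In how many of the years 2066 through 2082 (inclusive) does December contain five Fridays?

7

December has 31 days; it has five Fridays when Friday falls among the first (month-length − 28) days — i.e. when December 1 is one of Friday/Thursday/Wednesday.
December 1 by year: 2066:Wed✓ 2067:Thu✓ 2068:Sat 2069:Sun 2070:Mon 2071:Tue 2072:Thu✓ 2073:Fri✓ 2074:Sat 2075:Sun 2076:Tue 2077:Wed✓ 2078:Thu✓ 2079:Fri✓ 2080:Sun 2081:Mon 2082:Tue
Years with five Fridays: 2066, 2067, 2072, 2073, 2077, 2078, 2079 → 7.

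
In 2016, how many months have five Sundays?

A month of length L has five Sundays iff its first Sunday is on day ≤ L−28 (so day 1–3 in a 31-day month, 1–2 in a 30-day month, day 1 in a leap February).
Checking each month of 2016: Jan starts Fri (31d) ✓; Feb starts Mon (29d); Mar starts Tue (31d); Apr starts Fri (30d); May starts Sun (31d) ✓; Jun starts Wed (30d); Jul starts Fri (31d) ✓; Aug starts Mon (31d); Sep starts Thu (30d); Oct starts Sat (31d) ✓; Nov starts Tue (30d); Dec starts Thu (31d).
Five-Sunday months: January, May, July, October → 4.

4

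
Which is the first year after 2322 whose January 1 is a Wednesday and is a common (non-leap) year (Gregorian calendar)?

2330

Jan 1 advances by 2 weekdays after a leap year and by 1 after a common year.
2322: Jan 1 is Sunday.
2323: Monday
2324: Tuesday (leap)
2325: Thursday
2326: Friday
2327: Saturday
2328: Sunday (leap)
2329: Tuesday
2330: Wednesday
2330 begins on a Wednesday and is a common year.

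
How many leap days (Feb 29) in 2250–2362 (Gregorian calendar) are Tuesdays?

Leap years in 2250–2362: 27 of them.
Feb 29 weekday advances by 5 (mod 7) from one leap year to the next four years later (or differs when a century non-leap intervenes).
Leap-day weekdays: 2252:Sun 2256:Fri 2260:Wed 2264:Mon 2268:Sat 2272:Thu 2276:Tue✓ 2280:Sun 2284:Fri 2288:Wed 2292:Mon 2296:Sat 2304:Mon 2308:Sat 2312:Thu 2316:Tue✓ 2320:Sun 2324:Fri 2328:Wed 2332:Mon 2336:Sat 2340:Thu 2344:Tue✓ 2348:Sun 2352:Fri 2356:Wed 2360:Mon
Tuesday: 2276, 2316, 2344 → 3.

3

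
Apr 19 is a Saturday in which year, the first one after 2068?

From one year to the next, a fixed date's weekday advances by 1, or by 2 when a Feb 29 lies between the two dates.
2068: April 19 is Thursday.
2069: Friday (+1)
2070: Saturday (+1)
Apr 19 falls on a Saturday in 2070.

2070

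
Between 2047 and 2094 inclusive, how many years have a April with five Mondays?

April has 30 days; it has five Mondays when Monday falls among the first (month-length − 28) days — i.e. when April 1 is one of Monday/Sunday.
April 1 by year: 2047:Mon✓ 2048:Wed 2049:Thu 2050:Fri 2051:Sat 2052:Mon✓ 2053:Tue 2054:Wed 2055:Thu 2056:Sat 2057:Sun✓ 2058:Mon✓ 2059:Tue 2060:Thu 2061:Fri …(18 more)… 2080:Mon✓ 2081:Tue 2082:Wed 2083:Thu 2084:Sat 2085:Sun✓ 2086:Mon✓ 2087:Tue 2088:Thu 2089:Fri 2090:Sat 2091:Sun✓ 2092:Tue 2093:Wed 2094:Thu
Years with five Mondays: 2047, 2052, 2057, 2058, 2063, 2068, 2069, 2074, 2075, 2080, 2085, 2086, 2091 → 13.

13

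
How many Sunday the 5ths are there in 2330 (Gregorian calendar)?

2

Check the 5th of each month of 2330: Jan 5: Sun, Feb 5: Wed, Mar 5: Wed, Apr 5: Sat, May 5: Mon, Jun 5: Thu, Jul 5: Sat, Aug 5: Tue, Sep 5: Fri, Oct 5: Sun, Nov 5: Wed, Dec 5: Fri.
Sunday occurs in January, October — 2 months.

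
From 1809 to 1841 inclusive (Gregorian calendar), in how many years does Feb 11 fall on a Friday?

Track Feb 11's weekday year by year (advancing +1, or +2 across a Feb 29):
  1809: Sat  1810: Sun (+1)  1811: Mon (+1)  1812: Tue (+1)  1813: Thu (+2)
  1814: Fri (+1) ✓  1815: Sat (+1)  1816: Sun (+1)  1817: Tue (+2)  1818: Wed (+1)
  1819: Thu (+1)  1820: Fri (+1) ✓  1821: Sun (+2)  1822: Mon (+1)  … (5 more years) …
  1828: Mon (+1)  1829: Wed (+2)  1830: Thu (+1)  1831: Fri (+1) ✓  1832: Sat (+1)
  1833: Mon (+2)  1834: Tue (+1)  1835: Wed (+1)  1836: Thu (+1)  1837: Sat (+2)
  1838: Sun (+1)  1839: Mon (+1)  1840: Tue (+1)  1841: Thu (+2)
Friday years: 1814, 1820, 1825, 1831 — 4 in total.

4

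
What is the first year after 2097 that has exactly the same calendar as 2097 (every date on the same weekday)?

2109

Two years share a calendar iff Jan 1 falls on the same weekday and both are leap or both are common. 2097: Jan 1 is Tuesday, common year.
2098: Jan 1 Wednesday, common
2099: Jan 1 Thursday, common
2100: Jan 1 Friday, common
2101: Jan 1 Saturday, common
2102: Jan 1 Sunday, common
2103: Jan 1 Monday, common
2104: Jan 1 Tuesday, leap
2105: Jan 1 Thursday, common
2106: Jan 1 Friday, common
2107: Jan 1 Saturday, common
2108: Jan 1 Sunday, leap
2109: Jan 1 Tuesday, common
2109 matches on both conditions.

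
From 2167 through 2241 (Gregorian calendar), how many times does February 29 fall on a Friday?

Leap years in 2167–2241: 18 of them.
Feb 29 weekday advances by 5 (mod 7) from one leap year to the next four years later (or differs when a century non-leap intervenes).
Leap-day weekdays: 2168:Mon 2172:Sat 2176:Thu 2180:Tue 2184:Sun 2188:Fri✓ 2192:Wed 2196:Mon 2204:Wed 2208:Mon 2212:Sat 2216:Thu 2220:Tue 2224:Sun 2228:Fri✓ 2232:Wed 2236:Mon 2240:Sat
Friday: 2188, 2228 → 2.

2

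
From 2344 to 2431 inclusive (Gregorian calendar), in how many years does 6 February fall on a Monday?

Track 6 February's weekday year by year (advancing +1, or +2 across a Feb 29):
  2344: Sun  2345: Tue (+2)  2346: Wed (+1)  2347: Thu (+1)  2348: Fri (+1)
  2349: Sun (+2)  2350: Mon (+1) ✓  2351: Tue (+1)  2352: Wed (+1)  2353: Fri (+2)
  2354: Sat (+1)  2355: Sun (+1)  2356: Mon (+1) ✓  2357: Wed (+2)  … (60 more years) …
  2418: Tue (+1)  2419: Wed (+1)  2420: Thu (+1)  2421: Sat (+2)  2422: Sun (+1)
  2423: Mon (+1) ✓  2424: Tue (+1)  2425: Thu (+2)  2426: Fri (+1)  2427: Sat (+1)
  2428: Sun (+1)  2429: Tue (+2)  2430: Wed (+1)  2431: Thu (+1)
Monday years: 2350, 2356, 2361, 2367, 2378, 2384, 2389, 2395, 2406, 2412, 2417, 2423 — 12 in total.

12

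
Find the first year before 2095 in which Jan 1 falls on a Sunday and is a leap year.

Jan 1 advances by 2 weekdays after a leap year and by 1 after a common year.
2095: Jan 1 is Saturday.
2094: Friday
2093: Thursday
2092: Tuesday (leap)
2091: Monday
2090: Sunday
2089: Saturday
2088: Thursday (leap)
2087: Wednesday
2086: Tuesday
2085: Monday
2084: Saturday (leap)
2083: Friday
2082: Thursday
2081: Wednesday
2080: Monday (leap)
2079: Sunday
2078: Saturday
2077: Friday
2076: Wednesday (leap)
2075: Tuesday
2074: Monday
2073: Sunday
2072: Friday (leap)
2071: Thursday
2070: Wednesday
2069: Tuesday
2068: Sunday (leap)
2068 begins on a Sunday and is a leap year.

2068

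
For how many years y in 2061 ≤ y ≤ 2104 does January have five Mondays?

20

January has 31 days; it has five Mondays when Monday falls among the first (month-length − 28) days — i.e. when January 1 is one of Monday/Sunday/Saturday.
January 1 by year: 2061:Sat✓ 2062:Sun✓ 2063:Mon✓ 2064:Tue 2065:Thu 2066:Fri 2067:Sat✓ 2068:Sun✓ 2069:Tue 2070:Wed 2071:Thu 2072:Fri 2073:Sun✓ 2074:Mon✓ 2075:Tue …(14 more)… 2090:Sun✓ 2091:Mon✓ 2092:Tue 2093:Thu 2094:Fri 2095:Sat✓ 2096:Sun✓ 2097:Tue 2098:Wed 2099:Thu 2100:Fri 2101:Sat✓ 2102:Sun✓ 2103:Mon✓ 2104:Tue
Years with five Mondays: 2061, 2062, 2063, 2067, 2068, 2073, 2074, 2078, 2079, 2080, 2084, 2085, 2089, 2090, 2091, 2095, 2096, 2101, 2102, 2103 → 20.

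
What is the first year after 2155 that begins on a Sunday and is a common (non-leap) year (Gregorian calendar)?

Jan 1 advances by 2 weekdays after a leap year and by 1 after a common year.
2155: Jan 1 is Wednesday.
2156: Thursday (leap)
2157: Saturday
2158: Sunday
2158 begins on a Sunday and is a common year.

2158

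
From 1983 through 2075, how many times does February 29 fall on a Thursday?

Leap years in 1983–2075: 23 of them.
Feb 29 weekday advances by 5 (mod 7) from one leap year to the next four years later (or differs when a century non-leap intervenes).
Leap-day weekdays: 1984:Wed 1988:Mon 1992:Sat 1996:Thu✓ 2000:Tue 2004:Sun 2008:Fri 2012:Wed 2016:Mon 2020:Sat 2024:Thu✓ 2028:Tue 2032:Sun 2036:Fri 2040:Wed 2044:Mon 2048:Sat 2052:Thu✓ 2056:Tue 2060:Sun 2064:Fri 2068:Wed 2072:Mon
Thursday: 1996, 2024, 2052 → 3.

3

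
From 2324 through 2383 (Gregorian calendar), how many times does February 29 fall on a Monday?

2

Leap years in 2324–2383: 15 of them.
Feb 29 weekday advances by 5 (mod 7) from one leap year to the next four years later (or differs when a century non-leap intervenes).
Leap-day weekdays: 2324:Fri 2328:Wed 2332:Mon✓ 2336:Sat 2340:Thu 2344:Tue 2348:Sun 2352:Fri 2356:Wed 2360:Mon✓ 2364:Sat 2368:Thu 2372:Tue 2376:Sun 2380:Fri
Monday: 2332, 2360 → 2.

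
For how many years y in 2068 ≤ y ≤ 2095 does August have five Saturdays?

12

August has 31 days; it has five Saturdays when Saturday falls among the first (month-length − 28) days — i.e. when August 1 is one of Saturday/Friday/Thursday.
August 1 by year: 2068:Wed 2069:Thu✓ 2070:Fri✓ 2071:Sat✓ 2072:Mon 2073:Tue 2074:Wed 2075:Thu✓ 2076:Sat✓ 2077:Sun 2078:Mon 2079:Tue 2080:Thu✓ 2081:Fri✓ 2082:Sat✓ 2083:Sun 2084:Tue 2085:Wed 2086:Thu✓ 2087:Fri✓ 2088:Sun 2089:Mon 2090:Tue 2091:Wed 2092:Fri✓ 2093:Sat✓ 2094:Sun 2095:Mon
Years with five Saturdays: 2069, 2070, 2071, 2075, 2076, 2080, 2081, 2082, 2086, 2087, 2092, 2093 → 12.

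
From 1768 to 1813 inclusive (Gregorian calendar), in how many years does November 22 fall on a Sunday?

7

Track November 22's weekday year by year (advancing +1, or +2 across a Feb 29):
  1768: Tue  1769: Wed (+1)  1770: Thu (+1)  1771: Fri (+1)  1772: Sun (+2) ✓
  1773: Mon (+1)  1774: Tue (+1)  1775: Wed (+1)  1776: Fri (+2)  1777: Sat (+1)
  1778: Sun (+1) ✓  1779: Mon (+1)  1780: Wed (+2)  1781: Thu (+1)  … (18 more years) …
  1800: Sat (+1)  1801: Sun (+1) ✓  1802: Mon (+1)  1803: Tue (+1)  1804: Thu (+2)
  1805: Fri (+1)  1806: Sat (+1)  1807: Sun (+1) ✓  1808: Tue (+2)  1809: Wed (+1)
  1810: Thu (+1)  1811: Fri (+1)  1812: Sun (+2) ✓  1813: Mon (+1)
Sunday years: 1772, 1778, 1789, 1795, 1801, 1807, 1812 — 7 in total.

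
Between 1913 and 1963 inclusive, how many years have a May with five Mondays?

May has 31 days; it has five Mondays when Monday falls among the first (month-length − 28) days — i.e. when May 1 is one of Monday/Sunday/Saturday.
May 1 by year: 1913:Thu 1914:Fri 1915:Sat✓ 1916:Mon✓ 1917:Tue 1918:Wed 1919:Thu 1920:Sat✓ 1921:Sun✓ 1922:Mon✓ 1923:Tue 1924:Thu 1925:Fri 1926:Sat✓ 1927:Sun✓ …(21 more)… 1949:Sun✓ 1950:Mon✓ 1951:Tue 1952:Thu 1953:Fri 1954:Sat✓ 1955:Sun✓ 1956:Tue 1957:Wed 1958:Thu 1959:Fri 1960:Sun✓ 1961:Mon✓ 1962:Tue 1963:Wed
Years with five Mondays: 1915, 1916, 1920, 1921, 1922, 1926, 1927, 1932, 1933, 1937, 1938, 1939, 1943, 1944, 1948, 1949, 1950, 1954, 1955, 1960, 1961 → 21.

21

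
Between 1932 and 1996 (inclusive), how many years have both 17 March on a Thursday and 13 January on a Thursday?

Check each year's weekday for 17 March and 13 January:
  1932: Thu/Wed  1933: Fri/Fri  1934: Sat/Sat  1935: Sun/Sun  1936: Tue/Mon  1937: Wed/Wed  1938: Thu/Thu ✓  1939: Fri/Fri  1940: Sun/Sat  1941: Mon/Mon  1942: Tue/Tue  1943: Wed/Wed  1944: Fri/Thu  1945: Sat/Sat  …(37 more)…  1983: Thu/Thu ✓  1984: Sat/Fri  1985: Sun/Sun  1986: Mon/Mon  1987: Tue/Tue  1988: Thu/Wed  1989: Fri/Fri  1990: Sat/Sat  1991: Sun/Sun  1992: Tue/Mon  1993: Wed/Wed  1994: Thu/Thu ✓  1995: Fri/Fri  1996: Sun/Sat
Both conditions hold in: 1938, 1949, 1955, 1966, 1977, 1983, 1994 — 7.

7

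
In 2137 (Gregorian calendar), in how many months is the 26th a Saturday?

Check the 26th of each month of 2137: Jan 26: Sat, Feb 26: Tue, Mar 26: Tue, Apr 26: Fri, May 26: Sun, Jun 26: Wed, Jul 26: Fri, Aug 26: Mon, Sep 26: Thu, Oct 26: Sat, Nov 26: Tue, Dec 26: Thu.
Saturday occurs in January, October — 2 months.

2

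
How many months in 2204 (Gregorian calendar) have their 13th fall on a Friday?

Check the 13th of each month of 2204: Jan 13: Fri, Feb 13: Mon, Mar 13: Tue, Apr 13: Fri, May 13: Sun, Jun 13: Wed, Jul 13: Fri, Aug 13: Mon, Sep 13: Thu, Oct 13: Sat, Nov 13: Tue, Dec 13: Thu.
Friday occurs in January, April, July — 3 months.

3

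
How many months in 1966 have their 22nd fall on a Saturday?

2

Check the 22nd of each month of 1966: Jan 22: Sat, Feb 22: Tue, Mar 22: Tue, Apr 22: Fri, May 22: Sun, Jun 22: Wed, Jul 22: Fri, Aug 22: Mon, Sep 22: Thu, Oct 22: Sat, Nov 22: Tue, Dec 22: Thu.
Saturday occurs in January, October — 2 months.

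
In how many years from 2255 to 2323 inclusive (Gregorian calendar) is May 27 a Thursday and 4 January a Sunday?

Check each year's weekday for May 27 and 4 January:
  2255: Sun/Thu  2256: Tue/Fri  2257: Wed/Sun  2258: Thu/Mon  2259: Fri/Tue  2260: Sun/Wed  2261: Mon/Fri  2262: Tue/Sat  2263: Wed/Sun  2264: Fri/Mon  2265: Sat/Wed  2266: Sun/Thu  2267: Mon/Fri  2268: Wed/Sat  …(41 more)…  2310: Fri/Tue  2311: Sat/Wed  2312: Mon/Thu  2313: Tue/Sat  2314: Wed/Sun  2315: Thu/Mon  2316: Sat/Tue  2317: Sun/Thu  2318: Mon/Fri  2319: Tue/Sat  2320: Thu/Sun ✓  2321: Fri/Tue  2322: Sat/Wed  2323: Sun/Thu
Both conditions hold in: 2280, 2320 — 2.

2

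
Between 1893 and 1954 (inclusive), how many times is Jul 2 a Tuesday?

9

Track Jul 2's weekday year by year (advancing +1, or +2 across a Feb 29):
  1893: Sun  1894: Mon (+1)  1895: Tue (+1) ✓  1896: Thu (+2)  1897: Fri (+1)
  1898: Sat (+1)  1899: Sun (+1)  1900: Mon (+1)  1901: Tue (+1) ✓  1902: Wed (+1)
  1903: Thu (+1)  1904: Sat (+2)  1905: Sun (+1)  1906: Mon (+1)  … (34 more years) …
  1941: Wed (+1)  1942: Thu (+1)  1943: Fri (+1)  1944: Sun (+2)  1945: Mon (+1)
  1946: Tue (+1) ✓  1947: Wed (+1)  1948: Fri (+2)  1949: Sat (+1)  1950: Sun (+1)
  1951: Mon (+1)  1952: Wed (+2)  1953: Thu (+1)  1954: Fri (+1)
Tuesday years: 1895, 1901, 1907, 1912, 1918, 1929, 1935, 1940, 1946 — 9 in total.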